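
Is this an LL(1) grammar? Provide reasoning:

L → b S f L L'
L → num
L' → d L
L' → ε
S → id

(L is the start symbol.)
Relevant sets:
  FOLLOW(L') = { $, 'd' }

For L:
  PREDICT(L → b S f L L') = { 'b' }
  PREDICT(L → num) = { 'num' }
For L':
  PREDICT(L' → d L) = { 'd' }
  PREDICT(L' → ε) = { $, 'd' }
S has a single production, so nothing to check there.

Conflict found: Predict set conflict for L': { 'd' }
The grammar is NOT LL(1).

Answer: No. Predict set conflict for L': { 'd' }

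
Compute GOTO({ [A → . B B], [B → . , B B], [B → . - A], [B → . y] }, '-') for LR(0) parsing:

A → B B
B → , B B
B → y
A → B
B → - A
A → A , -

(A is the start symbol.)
GOTO(I, '-') = CLOSURE({ [A → αX.β] : [A → α.Xβ] ∈ I, X = '-' })

Items with dot before '-', with the dot advanced:
  [B → . - A] → [B → - . A]
Closure of the advanced items:
  [B → - . A] has the dot before A: add [A → . B B], [A → . B], [A → . A , -]
  [A → . B B] has the dot before B: add [B → . , B B], [B → . y], [B → . - A]

GOTO = { [A → . A , -], [A → . B B], [A → . B], [B → - . A], [B → . , B B], [B → . - A], [B → . y] }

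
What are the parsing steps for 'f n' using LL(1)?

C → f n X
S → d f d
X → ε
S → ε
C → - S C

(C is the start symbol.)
Stack is shown with the top on the left.

Stack    Input  Action
----------------------
C $      f n $  output C → f n X
f n X $  f n $  match 'f'
n X $    n $    match 'n'
X $      $      output X → ε
$        $      accept

The string is accepted.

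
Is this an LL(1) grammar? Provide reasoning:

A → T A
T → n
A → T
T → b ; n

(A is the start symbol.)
No. Predict set conflict for A: { 'b', 'n' }

A grammar is LL(1) if for each non-terminal N with multiple productions, the predict sets of those productions are pairwise disjoint, where PREDICT(N → α) = (FIRST(α) \ {ε}) ∪ (FOLLOW(N) if α ⇒* ε).

Relevant sets:
  FIRST(T) = { 'b', 'n' }

For A:
  PREDICT(A → T A) = { 'b', 'n' }
  PREDICT(A → T) = { 'b', 'n' }
For T:
  PREDICT(T → n) = { 'n' }
  PREDICT(T → b ';' n) = { 'b' }

Conflict found: Predict set conflict for A: { 'b', 'n' }
The grammar is NOT LL(1).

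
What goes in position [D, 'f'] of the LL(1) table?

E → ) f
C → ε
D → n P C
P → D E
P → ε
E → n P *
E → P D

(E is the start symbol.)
Empty (error entry)

To find M[D, 'f'], we find productions for D where 'f' is in the predict set (PREDICT(N → α) = (FIRST(α) \ {ε}) ∪ (FOLLOW(N) if α ⇒* ε)).

D → n P C: PREDICT = { 'n' }

M[D, 'f'] is empty (no production applies)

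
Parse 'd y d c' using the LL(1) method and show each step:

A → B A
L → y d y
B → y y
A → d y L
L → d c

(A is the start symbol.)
LL(1) parsing maintains a stack (initially the start symbol over $) and the input. At each step: if the stack top is a terminal, match it against the current input token; if it is a non-terminal N, replace it with the RHS of M[N, lookahead] (the unique production whose predict set contains the lookahead).

Stack is shown with the top on the left.

Stack    Input      Action
--------------------------
A $      d y d c $  output A → d y L
d y L $  d y d c $  match 'd'
y L $    y d c $    match 'y'
L $      d c $      output L → d c
d c $    d c $      match 'd'
c $      c $        match 'c'
$        $          accept

The string is accepted.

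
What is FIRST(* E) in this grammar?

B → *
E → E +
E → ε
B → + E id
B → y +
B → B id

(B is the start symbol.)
{ '*' }

To compute FIRST(* E), process the symbols left to right:
Symbol * is a terminal. Add '*' and stop.
FIRST(* E) = { '*' }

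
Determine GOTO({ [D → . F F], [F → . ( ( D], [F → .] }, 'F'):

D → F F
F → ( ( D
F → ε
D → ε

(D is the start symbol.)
GOTO(I, 'F') = CLOSURE({ [A → αX.β] : [A → α.Xβ] ∈ I, X = 'F' })

Items with dot before 'F', with the dot advanced:
  [D → . F F] → [D → F . F]
Closure of the advanced items:
  [D → F . F] has the dot before F: add [F → . ( ( D], [F → .]

GOTO = { [D → F . F], [F → . ( ( D], [F → .] }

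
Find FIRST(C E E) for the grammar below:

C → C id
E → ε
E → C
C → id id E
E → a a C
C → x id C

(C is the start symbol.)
FIRST sets of the non-terminals involved (from the grammar, by fixed-point iteration):
  FIRST(C) = { 'id', 'x' }

To compute FIRST(C E E), process the symbols left to right:
Symbol C is a non-terminal. Add FIRST(C) \ {ε} = { 'id', 'x' }
C is not nullable (ε ∉ FIRST(C)), so stop here.
FIRST(C E E) = { 'id', 'x' }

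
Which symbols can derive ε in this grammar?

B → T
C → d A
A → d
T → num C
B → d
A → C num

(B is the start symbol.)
None

A non-terminal is nullable if it can derive ε (the empty string): either it has an ε-production, or it has a production whose right-hand side consists entirely of nullable non-terminals.

There are no ε-productions, so no non-terminal can derive ε.
No non-terminals are nullable.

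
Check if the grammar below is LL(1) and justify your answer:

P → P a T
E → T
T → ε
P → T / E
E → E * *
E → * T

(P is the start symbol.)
No. Predict set conflict for P: { '/' }

A grammar is LL(1) if for each non-terminal N with multiple productions, the predict sets of those productions are pairwise disjoint, where PREDICT(N → α) = (FIRST(α) \ {ε}) ∪ (FOLLOW(N) if α ⇒* ε).

Relevant sets:
  FIRST(P) = { '/' }
  FIRST(T) = { ε }
  FIRST(E) = { '*', ε }
  FOLLOW(E) = { $, '*', 'a' }

For P:
  PREDICT(P → P a T) = { '/' }
  PREDICT(P → T '/' E) = { '/' }
For E:
  PREDICT(E → T) = { $, '*', 'a' }
  PREDICT(E → E '*' '*') = { '*' }
  PREDICT(E → '*' T) = { '*' }
T has a single production, so nothing to check there.

Conflict found: Predict set conflict for P: { '/' }
The grammar is NOT LL(1).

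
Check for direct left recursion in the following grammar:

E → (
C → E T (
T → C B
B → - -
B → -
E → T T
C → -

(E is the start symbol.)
Direct left recursion occurs when N → N α for some non-terminal N (the right-hand side begins with the left-hand side itself).

E → (: starts with '('
C → E T (: starts with E
T → C B: starts with C
B → - -: starts with '-'
B → -: starts with '-'
E → T T: starts with T
C → -: starts with '-'

No direct left recursion found.

Answer: No direct left recursion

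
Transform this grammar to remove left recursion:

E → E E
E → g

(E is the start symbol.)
E → g E'
E' → E E'
E' → ε

E is directly left-recursive. The standard transformation for
  A → A α₁ | ... | A α_m | β₁ | ... | β_n
is
  A  → β₁ A' | ... | β_n A'
  A' → α₁ A' | ... | α_m A' | ε

E → g becomes E → g E'
E → E E becomes E' → E E'
Add E' → ε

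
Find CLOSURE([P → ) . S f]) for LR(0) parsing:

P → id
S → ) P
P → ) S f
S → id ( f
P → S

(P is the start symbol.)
To compute CLOSURE, for each item [A → α.Bβ] where B is a non-terminal, add [B → .γ] for all productions B → γ; repeat for the newly added items until nothing changes.

Start with: [P → ) . S f]
  [P → ) . S f] has the dot before S: add [S → . ) P], [S → . id ( f]
No further items can be added.

CLOSURE = { [P → ) . S f], [S → . ) P], [S → . id ( f] }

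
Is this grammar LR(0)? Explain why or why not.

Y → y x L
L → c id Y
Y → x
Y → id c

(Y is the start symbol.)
Yes, the grammar is LR(0)

A grammar is LR(0) if no state in the canonical LR(0) collection has:
  - both a shift item (dot before a terminal) and a complete item (shift-reduce conflict), or
  - two or more complete items (reduce-reduce conflict; the accept item [Y' → Y .] counts as a complete item here).

Augment with Y' → Y and build the canonical LR(0) collection (I0 = CLOSURE({[Y' → . Y]}), then GOTO on every symbol after a dot until no new states appear). It has 11 states:
  I0: { [Y → . id c], [Y → . x], [Y → . y x L], [Y' → . Y] }  — shift
  I1: { [Y' → Y .] }  — accept
  I2: { [Y → id . c] }  — shift
  I3: { [Y → x .] }  — reduce
  I4: { [Y → y . x L] }  — shift
  I5: { [L → . c id Y], [Y → y x . L] }  — shift
  I6: { [Y → y x L .] }  — reduce
  I7: { [L → c . id Y] }  — shift
  I8: { [L → c id . Y], [Y → . id c], [Y → . x], [Y → . y x L] }  — shift
  I9: { [L → c id Y .] }  — reduce
  I10: { [Y → id c .] }  — reduce

Every state is either a pure shift/goto state or contains exactly one complete item and nothing to shift — no conflicts. The grammar is LR(0).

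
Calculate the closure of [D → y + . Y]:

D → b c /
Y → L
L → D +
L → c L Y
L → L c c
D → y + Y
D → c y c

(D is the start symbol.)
To compute CLOSURE, for each item [A → α.Bβ] where B is a non-terminal, add [B → .γ] for all productions B → γ; repeat for the newly added items until nothing changes.

Start with: [D → y + . Y]
  [D → y + . Y] has the dot before Y: add [Y → . L]
  [Y → . L] has the dot before L: add [L → . D +], [L → . c L Y], [L → . L c c]
  [L → . D +] has the dot before D: add [D → . b c /], [D → . y + Y], [D → . c y c]
No further items can be added.

CLOSURE = { [D → . b c /], [D → . c y c], [D → . y + Y], [D → y + . Y], [L → . D +], [L → . L c c], [L → . c L Y], [Y → . L] }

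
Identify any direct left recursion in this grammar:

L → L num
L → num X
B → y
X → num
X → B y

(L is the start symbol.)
L → L num: LEFT RECURSIVE (starts with L)
L → num X: starts with num
B → y: starts with y
X → num: starts with num
X → B y: starts with B

The grammar has direct left recursion on: L.

Answer: Yes, L is left-recursive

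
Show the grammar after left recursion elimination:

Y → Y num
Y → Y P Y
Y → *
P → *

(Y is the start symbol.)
Y → * Y'
Y' → num Y'
Y' → P Y Y'
Y' → ε
P → *

Y is directly left-recursive. The standard transformation for
  A → A α₁ | ... | A α_m | β₁ | ... | β_n
is
  A  → β₁ A' | ... | β_n A'
  A' → α₁ A' | ... | α_m A' | ε

Y → * becomes Y → * Y'
Y → Y num becomes Y' → num Y'
Y → Y P Y becomes Y' → P Y Y'
Add Y' → ε

Productions for other non-terminals are unchanged:
  P → *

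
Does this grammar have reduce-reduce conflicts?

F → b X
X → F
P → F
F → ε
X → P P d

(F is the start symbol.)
A reduce-reduce conflict occurs when an LR(0) state has two complete items [A → α .] and [B → β .] — both call for a reduction, and with no lookahead the parser cannot choose between them.

Augment with F' → F and build the canonical LR(0) collection (I0 = CLOSURE({[F' → . F]}), then GOTO on every symbol after a dot until no new states appear). It has 9 states:
  I0: { [F → . b X], [F → .], [F' → . F] }  — shift, reduce
  I1: { [F' → F .] }  — accept
  I2: { [F → . b X], [F → .], [F → b . X], [P → . F], [X → . F], [X → . P P d] }  — shift, reduce
  I3: { [P → F .], [X → F .] }  — 2 reduces
  I4: { [F → . b X], [F → .], [P → . F], [X → P . P d] }  — shift, reduce
  I5: { [F → b X .] }  — reduce
  I6: { [P → F .] }  — reduce
  I7: { [X → P P . d] }  — shift
  I8: { [X → P P d .] }  — reduce

I3 contains complete items [P → F .], [X → F .] — reduce-reduce conflict.

Answer: Yes — I3: [P → F .] vs [X → F .]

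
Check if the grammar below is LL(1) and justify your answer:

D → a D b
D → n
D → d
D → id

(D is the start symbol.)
Yes, the grammar is LL(1).

A grammar is LL(1) if for each non-terminal N with multiple productions, the predict sets of those productions are pairwise disjoint, where PREDICT(N → α) = (FIRST(α) \ {ε}) ∪ (FOLLOW(N) if α ⇒* ε).

For D:
  PREDICT(D → a D b) = { 'a' }
  PREDICT(D → n) = { 'n' }
  PREDICT(D → d) = { 'd' }
  PREDICT(D → id) = { 'id' }

All predict sets are disjoint. The grammar IS LL(1).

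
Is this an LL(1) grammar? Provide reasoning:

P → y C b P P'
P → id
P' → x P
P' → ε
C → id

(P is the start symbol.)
No. Predict set conflict for P': { 'x' }

Relevant sets:
  FOLLOW(P') = { $, 'x' }

For P:
  PREDICT(P → y C b P P') = { 'y' }
  PREDICT(P → id) = { 'id' }
For P':
  PREDICT(P' → x P) = { 'x' }
  PREDICT(P' → ε) = { $, 'x' }
C has a single production, so nothing to check there.

Conflict found: Predict set conflict for P': { 'x' }
The grammar is NOT LL(1).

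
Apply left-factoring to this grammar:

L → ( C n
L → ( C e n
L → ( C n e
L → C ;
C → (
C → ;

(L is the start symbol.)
Left-factoring transforms A → αβ₁ | αβ₂ into A → αA' and A' → β₁ | β₂
(α is the longest common prefix among the alternatives). Repeat until
no nonterminal has two alternatives with a common prefix.

Round 1: L has alternatives sharing prefix '( C'. Introduce L': L → ( C L'
  Add: L' → n
  Add: L' → e n
  Add: L' → n e

Round 2: L' has alternatives sharing prefix 'n'. Introduce L'': L' → n L''
  Add: L'' → ε
  Add: L'' → e

No remaining common prefixes — done.

Resulting grammar:
L → ( C L'
L' → n L''
L'' → ε
L'' → e
L' → e n
L → C ;
C → (
C → ;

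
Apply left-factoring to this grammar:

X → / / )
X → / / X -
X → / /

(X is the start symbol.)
X → / / X'
X' → )
X' → X -
X' → ε

Left-factoring transforms A → αβ₁ | αβ₂ into A → αA' and A' → β₁ | β₂
(α is the longest common prefix among the alternatives). Repeat until
no nonterminal has two alternatives with a common prefix.

Round 1: X has alternatives sharing prefix '/ /'. Introduce X': X → / / X'
  Add: X' → )
  Add: X' → X -
  Add: X' → ε

No remaining common prefixes — done.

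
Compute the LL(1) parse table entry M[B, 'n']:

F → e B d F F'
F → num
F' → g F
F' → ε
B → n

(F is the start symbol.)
To find M[B, 'n'], we find productions for B where 'n' is in the predict set (PREDICT(N → α) = (FIRST(α) \ {ε}) ∪ (FOLLOW(N) if α ⇒* ε)).

B → n: PREDICT = { 'n' }
  'n' is in predict set, so this production goes in M[B, 'n']

M[B, 'n'] = B → n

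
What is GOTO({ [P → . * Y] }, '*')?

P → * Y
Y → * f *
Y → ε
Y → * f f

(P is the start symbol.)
GOTO(I, '*') = CLOSURE({ [A → αX.β] : [A → α.Xβ] ∈ I, X = '*' })

Items with dot before '*', with the dot advanced:
  [P → . * Y] → [P → * . Y]
Closure of the advanced items:
  [P → * . Y] has the dot before Y: add [Y → . * f *], [Y → .], [Y → . * f f]

GOTO = { [P → * . Y], [Y → . * f *], [Y → . * f f], [Y → .] }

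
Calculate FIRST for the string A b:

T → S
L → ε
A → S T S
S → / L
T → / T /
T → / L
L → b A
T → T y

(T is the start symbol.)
FIRST sets of the non-terminals involved (from the grammar, by fixed-point iteration):
  FIRST(A) = { '/' }

To compute FIRST(A b), process the symbols left to right:
Symbol A is a non-terminal. Add FIRST(A) \ {ε} = { '/' }
A is not nullable (ε ∉ FIRST(A)), so stop here.
FIRST(A b) = { '/' }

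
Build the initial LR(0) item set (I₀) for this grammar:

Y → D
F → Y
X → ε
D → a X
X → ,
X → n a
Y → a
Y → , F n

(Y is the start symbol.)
{ [D → . a X], [Y → . , F n], [Y → . D], [Y → . a], [Y' → . Y] }

First, augment the grammar with Y' → Y
I₀ = CLOSURE({ [Y' → . Y] }):
  [Y' → . Y] has the dot before Y: add [Y → . D], [Y → . a], [Y → . , F n]
  [Y → . D] has the dot before D: add [D → . a X]
No further items can be added.

I₀ = { [D → . a X], [Y → . , F n], [Y → . D], [Y → . a], [Y' → . Y] }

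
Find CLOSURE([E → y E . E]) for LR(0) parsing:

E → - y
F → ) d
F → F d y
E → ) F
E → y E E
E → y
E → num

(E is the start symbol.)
{ [E → . ) F], [E → . - y], [E → . num], [E → . y E E], [E → . y], [E → y E . E] }

To compute CLOSURE, for each item [A → α.Bβ] where B is a non-terminal, add [B → .γ] for all productions B → γ; repeat for the newly added items until nothing changes.

Start with: [E → y E . E]
  [E → y E . E] has the dot before E: add [E → . - y], [E → . ) F], [E → . y E E], [E → . y], [E → . num]
No further items can be added.

CLOSURE = { [E → . ) F], [E → . - y], [E → . num], [E → . y E E], [E → . y], [E → y E . E] }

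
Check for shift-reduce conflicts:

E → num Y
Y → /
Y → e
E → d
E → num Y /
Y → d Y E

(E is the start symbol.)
Augment with E' → E and build the canonical LR(0) collection (I0 = CLOSURE({[E' → . E]}), then GOTO on every symbol after a dot until no new states appear). It has 11 states:
  I0: { [E → . d], [E → . num Y /], [E → . num Y], [E' → . E] }  — shift
  I1: { [E' → E .] }  — accept
  I2: { [E → d .] }  — reduce
  I3: { [E → num . Y /], [E → num . Y], [Y → . /], [Y → . d Y E], [Y → . e] }  — shift
  I4: { [Y → / .] }  — reduce
  I5: { [E → num Y . /], [E → num Y .] }  — shift, reduce
  I6: { [Y → . /], [Y → . d Y E], [Y → . e], [Y → d . Y E] }  — shift
  I7: { [Y → e .] }  — reduce
  I8: { [E → . d], [E → . num Y /], [E → . num Y], [Y → d Y . E] }  — shift
  I9: { [Y → d Y E .] }  — reduce
  I10: { [E → num Y / .] }  — reduce

I5 contains reduce item [E → num Y .] and shift item [E → num Y . /] — shift-reduce conflict.

Answer: Yes — I5: [E → num Y .] vs [E → num Y . /]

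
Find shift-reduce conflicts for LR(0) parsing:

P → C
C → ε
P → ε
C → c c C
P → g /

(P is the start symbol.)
Yes — I0: [C → .] vs [C → . c c C]; I6: [C → .] vs [C → . c c C]

A shift-reduce conflict occurs when an LR(0) state has both:
  - a complete (reduce) item [A → α .] (dot at the end), and
  - a shift item [B → β . c γ] (dot before a terminal).

Augment with P' → P and build the canonical LR(0) collection (I0 = CLOSURE({[P' → . P]}), then GOTO on every symbol after a dot until no new states appear). It has 8 states:
  I0: { [C → . c c C], [C → .], [P → . C], [P → . g /], [P → .], [P' → . P] }  — shift, 2 reduces
  I1: { [P → C .] }  — reduce
  I2: { [P' → P .] }  — accept
  I3: { [C → c . c C] }  — shift
  I4: { [P → g . /] }  — shift
  I5: { [P → g / .] }  — reduce
  I6: { [C → . c c C], [C → .], [C → c c . C] }  — shift, reduce
  I7: { [C → c c C .] }  — reduce

I0 contains reduce items [C → .], [P → .] and shift items [C → . c c C], [P → . g /] — shift-reduce conflict.
I6 contains reduce item [C → .] and shift item [C → . c c C] — shift-reduce conflict.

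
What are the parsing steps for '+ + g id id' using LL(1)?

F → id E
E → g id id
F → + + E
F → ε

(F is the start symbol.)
Stack is shown with the top on the left.

Stack      Input          Action
--------------------------------
F $        + + g id id $  output F → + + E
+ + E $    + + g id id $  match '+'
+ E $      + g id id $    match '+'
E $        g id id $      output E → g id id
g id id $  g id id $      match 'g'
id id $    id id $        match 'id'
id $       id $           match 'id'
$          $              accept

The string is accepted.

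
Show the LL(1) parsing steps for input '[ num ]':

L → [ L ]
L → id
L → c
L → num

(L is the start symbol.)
LL(1) parsing maintains a stack (initially the start symbol over $) and the input. At each step: if the stack top is a terminal, match it against the current input token; if it is a non-terminal N, replace it with the RHS of M[N, lookahead] (the unique production whose predict set contains the lookahead).

Stack is shown with the top on the left.

Stack    Input      Action
--------------------------
L $      [ num ] $  output L → [ L ]
[ L ] $  [ num ] $  match '['
L ] $    num ] $    output L → num
num ] $  num ] $    match 'num'
] $      ] $        match ']'
$        $          accept

The string is accepted.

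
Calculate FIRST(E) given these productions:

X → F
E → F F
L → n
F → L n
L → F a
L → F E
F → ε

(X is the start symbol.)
To compute FIRST(E), examine every production with E on the left-hand side, reading each right-hand side left to right until a non-nullable symbol is reached.

FIRST sets of the other non-terminals involved (by the same procedure, iterated to a fixed point):
  FIRST(F) = { 'a', 'n', ε }

From E → F F:
  - F is a non-terminal: add FIRST(F) \ {ε} = { 'a', 'n' }
    F is nullable, so continue to the next symbol
  - F is a non-terminal: add FIRST(F) \ {ε} = { 'a', 'n' }
    F is nullable and nothing follows, so the whole right-hand side can vanish: ε ∈ FIRST(E)

Collecting: FIRST(E) = { 'a', 'n', ε }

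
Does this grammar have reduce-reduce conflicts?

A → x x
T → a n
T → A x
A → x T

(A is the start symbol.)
Augment with A' → A and build the canonical LR(0) collection (I0 = CLOSURE({[A' → . A]}), then GOTO on every symbol after a dot until no new states appear). It has 9 states:
  I0: { [A → . x T], [A → . x x], [A' → . A] }  — shift
  I1: { [A' → A .] }  — accept
  I2: { [A → . x T], [A → . x x], [A → x . T], [A → x . x], [T → . A x], [T → . a n] }  — shift
  I3: { [T → A . x] }  — shift
  I4: { [A → x T .] }  — reduce
  I5: { [T → a . n] }  — shift
  I6: { [A → . x T], [A → . x x], [A → x . T], [A → x . x], [A → x x .], [T → . A x], [T → . a n] }  — shift, reduce
  I7: { [T → a n .] }  — reduce
  I8: { [T → A x .] }  — reduce

No state contains more than one complete item.

Answer: No reduce-reduce conflicts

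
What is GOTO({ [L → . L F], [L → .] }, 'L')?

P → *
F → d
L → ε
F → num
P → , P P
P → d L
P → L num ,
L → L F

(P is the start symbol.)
GOTO(I, 'L') = CLOSURE({ [A → αX.β] : [A → α.Xβ] ∈ I, X = 'L' })

Items with dot before 'L', with the dot advanced:
  [L → . L F] → [L → L . F]
Closure of the advanced items:
  [L → L . F] has the dot before F: add [F → . d], [F → . num]

GOTO = { [F → . d], [F → . num], [L → L . F] }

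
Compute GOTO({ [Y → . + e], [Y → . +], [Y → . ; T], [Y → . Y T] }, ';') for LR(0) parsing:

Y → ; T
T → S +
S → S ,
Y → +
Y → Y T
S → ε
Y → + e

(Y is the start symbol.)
GOTO(I, ';') = CLOSURE({ [A → αX.β] : [A → α.Xβ] ∈ I, X = ';' })

Items with dot before ';', with the dot advanced:
  [Y → . ; T] → [Y → ; . T]
Closure of the advanced items:
  [Y → ; . T] has the dot before T: add [T → . S +]
  [T → . S +] has the dot before S: add [S → . S ,], [S → .]

GOTO = { [S → . S ,], [S → .], [T → . S +], [Y → ; . T] }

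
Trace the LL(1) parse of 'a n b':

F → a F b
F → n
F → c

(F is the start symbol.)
LL(1) parsing maintains a stack (initially the start symbol over $) and the input. At each step: if the stack top is a terminal, match it against the current input token; if it is a non-terminal N, replace it with the RHS of M[N, lookahead] (the unique production whose predict set contains the lookahead).

Stack is shown with the top on the left.

Stack    Input    Action
------------------------
F $      a n b $  output F → a F b
a F b $  a n b $  match 'a'
F b $    n b $    output F → n
n b $    n b $    match 'n'
b $      b $      match 'b'
$        $        accept

The string is accepted.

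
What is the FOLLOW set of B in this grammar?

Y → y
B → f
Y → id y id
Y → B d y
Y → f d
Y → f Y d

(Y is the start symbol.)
To compute FOLLOW(B), find every occurrence of B on a right-hand side N → α B β: add FIRST(β) \ {ε}, and if β is empty or nullable also add FOLLOW(N). Iterate to a fixed point.

In Y → B d y: B is followed by d y, add FIRST(d y) \ {ε} = { 'd' }

Taking the union: FOLLOW(B) = { 'd' }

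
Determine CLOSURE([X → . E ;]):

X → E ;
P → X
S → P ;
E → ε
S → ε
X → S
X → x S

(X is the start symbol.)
To compute CLOSURE, for each item [A → α.Bβ] where B is a non-terminal, add [B → .γ] for all productions B → γ; repeat for the newly added items until nothing changes.

Start with: [X → . E ;]
  [X → . E ;] has the dot before E: add [E → .]
No further items can be added.

CLOSURE = { [E → .], [X → . E ;] }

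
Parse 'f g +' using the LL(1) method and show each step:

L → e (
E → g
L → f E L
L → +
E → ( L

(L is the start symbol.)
LL(1) parsing maintains a stack (initially the start symbol over $) and the input. At each step: if the stack top is a terminal, match it against the current input token; if it is a non-terminal N, replace it with the RHS of M[N, lookahead] (the unique production whose predict set contains the lookahead).

Stack is shown with the top on the left.

Stack    Input    Action
------------------------
L $      f g + $  output L → f E L
f E L $  f g + $  match 'f'
E L $    g + $    output E → g
g L $    g + $    match 'g'
L $      + $      output L → +
+ $      + $      match '+'
$        $        accept

The string is accepted.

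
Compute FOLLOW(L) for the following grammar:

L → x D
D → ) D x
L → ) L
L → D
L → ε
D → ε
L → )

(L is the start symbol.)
{ $ }

L is the start symbol, so $ ∈ FOLLOW(L).
In L → ) L: L is at the end; this adds FOLLOW(L) to itself — nothing new

Taking the union: FOLLOW(L) = { $ }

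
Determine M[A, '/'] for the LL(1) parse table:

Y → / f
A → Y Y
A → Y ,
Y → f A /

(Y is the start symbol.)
To find M[A, '/'], we find productions for A where '/' is in the predict set (PREDICT(N → α) = (FIRST(α) \ {ε}) ∪ (FOLLOW(N) if α ⇒* ε)).

Relevant sets:
  FIRST(Y) = { '/', 'f' }

A → Y Y: PREDICT = { '/', 'f' }
  '/' is in predict set, so this production goes in M[A, '/']
A → Y ,: PREDICT = { '/', 'f' }
  '/' is in predict set, so this production goes in M[A, '/']

M[A, '/'] = A → Y Y, A → Y ,  (a multiply-defined cell — the grammar is not LL(1))

Answer: A → Y Y, A → Y ,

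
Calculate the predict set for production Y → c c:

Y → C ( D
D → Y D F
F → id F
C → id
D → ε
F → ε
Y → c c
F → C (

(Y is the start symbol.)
PREDICT(Y → c c) = (FIRST(RHS) \ {ε}) ∪ (FOLLOW(Y) if ε ∈ FIRST(RHS), i.e. RHS ⇒* ε)
FIRST(c c) = { 'c' }
ε ∉ FIRST(c c), so FOLLOW(Y) is not added.
PREDICT(Y → c c) = { 'c' }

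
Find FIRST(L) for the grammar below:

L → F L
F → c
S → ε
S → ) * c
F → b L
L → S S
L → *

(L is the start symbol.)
To compute FIRST(L), examine every production with L on the left-hand side, reading each right-hand side left to right until a non-nullable symbol is reached.

FIRST sets of the other non-terminals involved (by the same procedure, iterated to a fixed point):
  FIRST(F) = { 'b', 'c' }
  FIRST(S) = { ')', ε }

From L → F L:
  - F is a non-terminal: add FIRST(F) \ {ε} = { 'b', 'c' }
    F is not nullable, so stop
From L → S S:
  - S is a non-terminal: add FIRST(S) \ {ε} = { ')' }
    S is nullable, so continue to the next symbol
  - S is a non-terminal: add FIRST(S) \ {ε} = { ')' }
    S is nullable and nothing follows, so the whole right-hand side can vanish: ε ∈ FIRST(L)
From L → *:
  - '*' is a terminal: add '*' and stop

Collecting: FIRST(L) = { ')', '*', 'b', 'c', ε }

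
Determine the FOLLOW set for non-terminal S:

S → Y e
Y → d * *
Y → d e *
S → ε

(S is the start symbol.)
To compute FOLLOW(S), find every occurrence of S on a right-hand side N → α S β: add FIRST(β) \ {ε}, and if β is empty or nullable also add FOLLOW(N). Iterate to a fixed point.

S is the start symbol, so $ ∈ FOLLOW(S).
S does not occur on any right-hand side.

Taking the union: FOLLOW(S) = { $ }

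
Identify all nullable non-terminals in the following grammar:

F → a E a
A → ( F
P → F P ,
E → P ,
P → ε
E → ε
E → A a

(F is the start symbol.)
A non-terminal is nullable if it can derive ε (the empty string): either it has an ε-production, or it has a production whose right-hand side consists entirely of nullable non-terminals.

ε-productions: P → ε, E → ε
So P, E are immediately nullable.
No further non-terminal can be added: every production for the remaining non-terminals contains a terminal or a non-nullable non-terminal.
Nullable = { 'E', 'P' }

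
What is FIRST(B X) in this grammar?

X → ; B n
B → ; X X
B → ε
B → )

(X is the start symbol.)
{ ')', ';' }

FIRST sets of the non-terminals involved (from the grammar, by fixed-point iteration):
  FIRST(B) = { ')', ';', ε }
  FIRST(X) = { ';' }

To compute FIRST(B X), process the symbols left to right:
Symbol B is a non-terminal. Add FIRST(B) \ {ε} = { ')', ';' }
B is nullable (ε ∈ FIRST(B)), continue to the next symbol.
Symbol X is a non-terminal. Add FIRST(X) \ {ε} = { ';' }
X is not nullable (ε ∉ FIRST(X)), so stop here.
FIRST(B X) = { ')', ';' }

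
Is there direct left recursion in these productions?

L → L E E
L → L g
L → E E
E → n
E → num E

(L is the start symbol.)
Yes, L is left-recursive

L → L E E: LEFT RECURSIVE (starts with L)
L → L g: LEFT RECURSIVE (starts with L)
L → E E: starts with E
E → n: starts with n
E → num E: starts with num

The grammar has direct left recursion on: L.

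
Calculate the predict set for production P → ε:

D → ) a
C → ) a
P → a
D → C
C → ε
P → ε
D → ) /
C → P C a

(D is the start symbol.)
{ ')', 'a' }

PREDICT(P → ε) = (FIRST(RHS) \ {ε}) ∪ (FOLLOW(P) if ε ∈ FIRST(RHS), i.e. RHS ⇒* ε)
The right-hand side is ε (FIRST(ε) = { ε }), so the predict set is FOLLOW(P) = { ')', 'a' }
PREDICT(P → ε) = { ')', 'a' }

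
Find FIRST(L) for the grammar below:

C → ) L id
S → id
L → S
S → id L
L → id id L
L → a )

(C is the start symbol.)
FIRST sets of the other non-terminals involved (by the same procedure, iterated to a fixed point):
  FIRST(S) = { 'id' }

From L → S:
  - S is a non-terminal: add FIRST(S) \ {ε} = { 'id' }
    S is not nullable, so stop
From L → id id L:
  - id is a terminal: add 'id' and stop
From L → a ):
  - a is a terminal: add 'a' and stop

Collecting: FIRST(L) = { 'a', 'id' }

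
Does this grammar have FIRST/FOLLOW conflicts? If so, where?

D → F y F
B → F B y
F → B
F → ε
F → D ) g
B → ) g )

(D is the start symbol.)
A FIRST/FOLLOW conflict occurs when a non-terminal N has a nullable alternative N → β (β ⇒* ε) and another alternative N → α with FIRST(α) ∩ FOLLOW(N) ≠ ∅: on such a lookahead the parser cannot decide between expanding α and letting N vanish via β.

Nullable non-terminals: F.
FIRST sets used below: FIRST(B) = { ')', 'y' }, FIRST(D) = { ')', 'y' }

F: nullable alternative(s) F → ε; FOLLOW(F) = { $, ')', 'y' }
  F → B: FIRST \ {ε} = { ')', 'y' } — overlaps FOLLOW(F) on { ')', 'y' }: CONFLICT
  F → ε: FIRST \ {ε} = { } — this is the only nullable alternative, skip
  F → D ) g: FIRST \ {ε} = { ')', 'y' } — overlaps FOLLOW(F) on { ')', 'y' }: CONFLICT

B, D have no nullable alternative, so no FIRST/FOLLOW check is needed there.

So the grammar has 2 FIRST/FOLLOW conflicts (marked CONFLICT above).

Answer: Yes. F → B with FOLLOW(F) on { ')', 'y' }; F → D ')' g with FOLLOW(F) on { ')', 'y' }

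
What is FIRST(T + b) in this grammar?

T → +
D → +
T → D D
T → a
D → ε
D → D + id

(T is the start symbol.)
{ '+', 'a' }

FIRST sets of the non-terminals involved (from the grammar, by fixed-point iteration):
  FIRST(T) = { '+', 'a', ε }

To compute FIRST(T + b), process the symbols left to right:
Symbol T is a non-terminal. Add FIRST(T) \ {ε} = { '+', 'a' }
T is nullable (ε ∈ FIRST(T)), continue to the next symbol.
Symbol + is a terminal. Add '+' and stop.
FIRST(T + b) = { '+', 'a' }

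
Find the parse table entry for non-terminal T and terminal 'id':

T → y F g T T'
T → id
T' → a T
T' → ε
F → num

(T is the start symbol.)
T → id

To find M[T, 'id'], we find productions for T where 'id' is in the predict set (PREDICT(N → α) = (FIRST(α) \ {ε}) ∪ (FOLLOW(N) if α ⇒* ε)).

T → y F g T T': PREDICT = { 'y' }
T → id: PREDICT = { 'id' }
  'id' is in predict set, so this production goes in M[T, 'id']

M[T, 'id'] = T → id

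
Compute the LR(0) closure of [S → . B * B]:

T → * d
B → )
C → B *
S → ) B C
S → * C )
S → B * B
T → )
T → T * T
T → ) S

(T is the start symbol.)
{ [B → . )], [S → . B * B] }

To compute CLOSURE, for each item [A → α.Bβ] where B is a non-terminal, add [B → .γ] for all productions B → γ; repeat for the newly added items until nothing changes.

Start with: [S → . B * B]
  [S → . B * B] has the dot before B: add [B → . )]
No further items can be added.

CLOSURE = { [B → . )], [S → . B * B] }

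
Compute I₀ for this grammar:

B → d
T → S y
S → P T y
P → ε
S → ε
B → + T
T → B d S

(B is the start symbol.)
{ [B → . + T], [B → . d], [B' → . B] }

First, augment the grammar with B' → B
I₀ = CLOSURE({ [B' → . B] }):
  [B' → . B] has the dot before B: add [B → . d], [B → . + T]
No further items can be added.

I₀ = { [B → . + T], [B → . d], [B' → . B] }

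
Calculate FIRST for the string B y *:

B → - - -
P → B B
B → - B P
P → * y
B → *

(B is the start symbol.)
FIRST sets of the non-terminals involved (from the grammar, by fixed-point iteration):
  FIRST(B) = { '*', '-' }

To compute FIRST(B y *), process the symbols left to right:
Symbol B is a non-terminal. Add FIRST(B) \ {ε} = { '*', '-' }
B is not nullable (ε ∉ FIRST(B)), so stop here.
FIRST(B y *) = { '*', '-' }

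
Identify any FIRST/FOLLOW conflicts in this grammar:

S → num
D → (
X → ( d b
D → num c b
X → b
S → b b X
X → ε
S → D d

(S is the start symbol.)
A FIRST/FOLLOW conflict occurs when a non-terminal N has a nullable alternative N → β (β ⇒* ε) and another alternative N → α with FIRST(α) ∩ FOLLOW(N) ≠ ∅: on such a lookahead the parser cannot decide between expanding α and letting N vanish via β.

Nullable non-terminals: X.

X: nullable alternative(s) X → ε; FOLLOW(X) = { $ }
  X → ( d b: FIRST \ {ε} = { '(' } — disjoint from FOLLOW(X)
  X → b: FIRST \ {ε} = { 'b' } — disjoint from FOLLOW(X)
  X → ε: FIRST \ {ε} = { } — this is the only nullable alternative, skip

D, S have no nullable alternative, so no FIRST/FOLLOW check is needed there.

No FIRST/FOLLOW conflicts found.

Answer: No FIRST/FOLLOW conflicts.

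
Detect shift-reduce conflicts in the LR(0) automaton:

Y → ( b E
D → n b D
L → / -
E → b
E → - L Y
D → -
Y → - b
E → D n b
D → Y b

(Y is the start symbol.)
Yes — I6: [D → - .] vs [L → . / -]; I13: [D → - .] vs [Y → - . b]

A shift-reduce conflict occurs when an LR(0) state has both:
  - a complete (reduce) item [A → α .] (dot at the end), and
  - a shift item [B → β . c γ] (dot before a terminal).

Augment with Y' → Y and build the canonical LR(0) collection (I0 = CLOSURE({[Y' → . Y]}), then GOTO on every symbol after a dot until no new states appear). It has 22 states:
  I0: { [Y → . ( b E], [Y → . - b], [Y' → . Y] }  — shift
  I1: { [Y → ( . b E] }  — shift
  I2: { [Y → - . b] }  — shift
  I3: { [Y' → Y .] }  — accept
  I4: { [Y → - b .] }  — reduce
  I5: { [D → . -], [D → . Y b], [D → . n b D], [E → . - L Y], [E → . D n b], [E → . b], [Y → ( b . E], [Y → . ( b E], [Y → . - b] }  — shift
  I6: { [D → - .], [E → - . L Y], [L → . / -], [Y → - . b] }  — shift, reduce
  I7: { [E → D . n b] }  — shift
  I8: { [Y → ( b E .] }  — reduce
  I9: { [D → Y . b] }  — shift
  I10: { [E → b .] }  — reduce
  I11: { [D → n . b D] }  — shift
  I12: { [D → . -], [D → . Y b], [D → . n b D], [D → n b . D], [Y → . ( b E], [Y → . - b] }  — shift
  I13: { [D → - .], [Y → - . b] }  — shift, reduce
  I14: { [D → n b D .] }  — reduce
  I15: { [D → Y b .] }  — reduce
  I16: { [E → D n . b] }  — shift
  I17: { [E → D n b .] }  — reduce
  I18: { [L → / . -] }  — shift
  I19: { [E → - L . Y], [Y → . ( b E], [Y → . - b] }  — shift
  I20: { [E → - L Y .] }  — reduce
  I21: { [L → / - .] }  — reduce

I6 contains reduce item [D → - .] and shift items [L → . / -], [Y → - . b] — shift-reduce conflict.
I13 contains reduce item [D → - .] and shift item [Y → - . b] — shift-reduce conflict.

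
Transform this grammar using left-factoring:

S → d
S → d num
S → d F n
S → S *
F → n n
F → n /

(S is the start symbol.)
Left-factoring transforms A → αβ₁ | αβ₂ into A → αA' and A' → β₁ | β₂
(α is the longest common prefix among the alternatives). Repeat until
no nonterminal has two alternatives with a common prefix.

Round 1: S has alternatives sharing prefix 'd'. Introduce S': S → d S'
  Add: S' → ε
  Add: S' → num
  Add: S' → F n

Round 2: F has alternatives sharing prefix 'n'. Introduce F': F → n F'
  Add: F' → n
  Add: F' → /

No remaining common prefixes — done.

Resulting grammar:
S → d S'
S' → ε
S' → num
S' → F n
S → S *
F → n F'
F' → n
F' → /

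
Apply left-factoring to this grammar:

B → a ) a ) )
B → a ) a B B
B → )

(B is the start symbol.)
B → a ) a B'
B' → ) )
B' → B B
B → )

Left-factoring transforms A → αβ₁ | αβ₂ into A → αA' and A' → β₁ | β₂
(α is the longest common prefix among the alternatives). Repeat until
no nonterminal has two alternatives with a common prefix.

Round 1: B has alternatives sharing prefix 'a ) a'. Introduce B': B → a ) a B'
  Add: B' → ) )
  Add: B' → B B

No remaining common prefixes — done.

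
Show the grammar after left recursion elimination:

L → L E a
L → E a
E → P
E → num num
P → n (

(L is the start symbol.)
L → E a L'
L' → E a L'
L' → ε
E → P
E → num num
P → n (

L is directly left-recursive. The standard transformation for
  A → A α₁ | ... | A α_m | β₁ | ... | β_n
is
  A  → β₁ A' | ... | β_n A'
  A' → α₁ A' | ... | α_m A' | ε

L → E a becomes L → E a L'
L → L E a becomes L' → E a L'
Add L' → ε

Productions for other non-terminals are unchanged:
  E → P
  E → num num
  P → n (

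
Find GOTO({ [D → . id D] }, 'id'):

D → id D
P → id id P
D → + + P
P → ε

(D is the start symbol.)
{ [D → . + + P], [D → . id D], [D → id . D] }

GOTO(I, 'id') = CLOSURE({ [A → αX.β] : [A → α.Xβ] ∈ I, X = 'id' })

Items with dot before 'id', with the dot advanced:
  [D → . id D] → [D → id . D]
Closure of the advanced items:
  [D → id . D] has the dot before D: add [D → . id D], [D → . + + P]

GOTO = { [D → . + + P], [D → . id D], [D → id . D] }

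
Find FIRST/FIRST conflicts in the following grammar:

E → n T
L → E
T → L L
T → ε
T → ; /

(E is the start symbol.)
No FIRST/FIRST conflicts.

A FIRST/FIRST conflict occurs when two productions N → α and N → β for the same non-terminal have FIRST(α) ∩ FIRST(β) ≠ ∅ (with ε ∈ FIRST of a nullable right-hand side, so two nullable alternatives also conflict).

FIRST sets of the non-terminals at (or reachable through a nullable prefix from) the front of some alternative:
  FIRST(L) = { 'n' }

Productions for T:
  T → L L: FIRST = { 'n' }
  T → ε: FIRST = { ε }
  T → ; /: FIRST = { ';' }
E, L have only one production, so no FIRST/FIRST conflict is possible there.

All alternatives of each non-terminal have pairwise disjoint FIRST sets.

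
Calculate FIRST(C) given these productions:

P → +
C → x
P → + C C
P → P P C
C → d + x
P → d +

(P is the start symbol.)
To compute FIRST(C), examine every production with C on the left-hand side, reading each right-hand side left to right until a non-nullable symbol is reached.

From C → x:
  - x is a terminal: add 'x' and stop
From C → d + x:
  - d is a terminal: add 'd' and stop

Collecting: FIRST(C) = { 'd', 'x' }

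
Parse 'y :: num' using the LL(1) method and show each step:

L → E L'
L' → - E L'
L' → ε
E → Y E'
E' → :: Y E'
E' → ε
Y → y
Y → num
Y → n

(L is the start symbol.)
Stack is shown with the top on the left.

Stack         Input       Action
--------------------------------
L $           y :: num $  output L → E L'
E L' $        y :: num $  output E → Y E'
Y E' L' $     y :: num $  output Y → y
y E' L' $     y :: num $  match 'y'
E' L' $       :: num $    output E' → :: Y E'
:: Y E' L' $  :: num $    match '::'
Y E' L' $     num $       output Y → num
num E' L' $   num $       match 'num'
E' L' $       $           output E' → ε
L' $          $           output L' → ε
$             $           accept

The string is accepted.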